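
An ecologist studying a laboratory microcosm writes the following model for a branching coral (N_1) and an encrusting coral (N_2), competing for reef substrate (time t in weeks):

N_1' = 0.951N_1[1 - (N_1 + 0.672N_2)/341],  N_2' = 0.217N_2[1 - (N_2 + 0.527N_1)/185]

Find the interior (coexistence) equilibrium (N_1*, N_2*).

Setting both brackets to zero gives the nullclines N_1 + 0.672N_2 = 341 and 0.527N_1 + N_2 = 185.
Substituting N_2 = 185 - 0.527N_1 into the first: N_1(1 - 0.672·0.527) = 341 - 0.672·185.
So N_1* = 217/0.646 = 335, and then N_2* = 185 - 0.527·335 = 8.2.

N_1* ≈ 335, N_2* ≈ 8.2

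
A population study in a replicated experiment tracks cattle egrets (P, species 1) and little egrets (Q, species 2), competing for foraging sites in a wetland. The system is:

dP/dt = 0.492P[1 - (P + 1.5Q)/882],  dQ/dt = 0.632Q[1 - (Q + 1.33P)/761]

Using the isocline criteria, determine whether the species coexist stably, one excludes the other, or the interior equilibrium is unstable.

unstable coexistence (outcome depends on initial conditions)

Compare the nullcline intercepts: K1/α12 = 882/1.5 = 588 < K2 = 761; K2/α21 = 761/1.33 = 572 < K1 = 882.
Since both are reversed, neither can invade when rare; the interior point is a saddle.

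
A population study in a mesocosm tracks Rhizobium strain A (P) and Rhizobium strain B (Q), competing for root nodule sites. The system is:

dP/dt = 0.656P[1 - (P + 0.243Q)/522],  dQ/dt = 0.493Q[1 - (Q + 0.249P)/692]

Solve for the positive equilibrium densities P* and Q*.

Setting both brackets to zero gives the nullclines P + 0.243Q = 522 and 0.249P + Q = 692.
Substituting Q = 692 - 0.249P into the first: P(1 - 0.243·0.249) = 522 - 0.243·692.
So P* = 354/0.939 = 377, and then Q* = 692 - 0.249·377 = 598.

P* ≈ 377, Q* ≈ 598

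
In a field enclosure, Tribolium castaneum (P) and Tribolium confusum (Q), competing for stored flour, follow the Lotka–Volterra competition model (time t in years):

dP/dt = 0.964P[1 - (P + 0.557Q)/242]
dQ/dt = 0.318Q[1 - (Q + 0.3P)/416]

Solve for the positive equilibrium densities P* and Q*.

Setting both brackets to zero gives the nullclines P + 0.557Q = 242 and 0.3P + Q = 416.
Substituting Q = 416 - 0.3P into the first: P(1 - 0.557·0.3) = 242 - 0.557·416.
So P* = 10.3/0.833 = 12.4, and then Q* = 416 - 0.3·12.4 = 412.

P* ≈ 12.4, Q* ≈ 412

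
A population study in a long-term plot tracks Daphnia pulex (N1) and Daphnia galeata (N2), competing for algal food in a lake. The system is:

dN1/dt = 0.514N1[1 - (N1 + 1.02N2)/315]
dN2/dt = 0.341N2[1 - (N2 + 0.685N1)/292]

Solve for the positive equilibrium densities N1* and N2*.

N1* ≈ 57, N2* ≈ 253

Setting both brackets to zero gives the nullclines N1 + 1.02N2 = 315 and 0.685N1 + N2 = 292.
Substituting N2 = 292 - 0.685N1 into the first: N1(1 - 1.02·0.685) = 315 - 1.02·292.
So N1* = 17.2/0.301 = 57, and then N2* = 292 - 0.685·57 = 253.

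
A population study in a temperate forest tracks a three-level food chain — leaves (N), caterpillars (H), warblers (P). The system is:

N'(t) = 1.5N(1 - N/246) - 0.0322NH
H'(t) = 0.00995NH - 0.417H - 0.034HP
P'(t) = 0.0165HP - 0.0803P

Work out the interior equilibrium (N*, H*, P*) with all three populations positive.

N* ≈ 220, H* ≈ 4.87, P* ≈ 52.2

From dP/dt = 0: 0.0165H* = 0.0803, so H* = 4.87.
From dN/dt = 0: 1.5(1 - N*/246) = 0.0322·4.87, giving N* = 246·(1 - 0.104) = 220.
From dH/dt = 0: 0.00995·220 - 0.417 = 0.034P*, so P* = 1.77/0.034 = 52.2.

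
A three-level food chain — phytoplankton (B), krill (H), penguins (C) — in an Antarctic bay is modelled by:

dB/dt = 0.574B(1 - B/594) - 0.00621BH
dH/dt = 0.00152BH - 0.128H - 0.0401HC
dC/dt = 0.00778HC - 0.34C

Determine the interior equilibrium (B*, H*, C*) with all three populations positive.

B* ≈ 313, H* ≈ 43.7, C* ≈ 8.68

From dC/dt = 0: 0.00778H* = 0.34, so H* = 43.7.
From dB/dt = 0: 0.574(1 - B*/594) = 0.00621·43.7, giving B* = 594·(1 - 0.473) = 313.
From dH/dt = 0: 0.00152·313 - 0.128 = 0.0401C*, so C* = 0.348/0.0401 = 8.68.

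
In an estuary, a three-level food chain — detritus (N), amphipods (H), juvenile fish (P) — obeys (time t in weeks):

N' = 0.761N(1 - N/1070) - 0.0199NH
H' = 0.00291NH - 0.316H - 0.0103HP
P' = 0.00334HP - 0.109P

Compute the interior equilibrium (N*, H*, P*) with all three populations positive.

N* ≈ 157, H* ≈ 32.6, P* ≈ 13.6

From dP/dt = 0: 0.00334H* = 0.109, so H* = 32.6.
From dN/dt = 0: 0.761(1 - N*/1070) = 0.0199·32.6, giving N* = 1070·(1 - 0.853) = 157.
From dH/dt = 0: 0.00291·157 - 0.316 = 0.0103P*, so P* = 0.14/0.0103 = 13.6.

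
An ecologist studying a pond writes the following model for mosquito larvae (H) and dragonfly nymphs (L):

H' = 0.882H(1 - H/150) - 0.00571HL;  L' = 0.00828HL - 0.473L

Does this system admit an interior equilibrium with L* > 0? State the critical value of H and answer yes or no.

The predator equation gives dL/dt > 0 only when H > 0.473/0.00828 = 57.1.
Without the predator, H → K = 150. Since 150 > 57.1, the predator can invade and persist.

Threshold H = 57.1; K > 57.1, so yes, the predator persists.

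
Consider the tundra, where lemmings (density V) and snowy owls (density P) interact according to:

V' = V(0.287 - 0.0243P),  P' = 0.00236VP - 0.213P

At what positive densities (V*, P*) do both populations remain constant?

V* ≈ 90.3, P* ≈ 11.8

Set dP/dt = 0 with P > 0: 0.00236V - 0.213 = 0, so V* = 0.213/0.00236 = 90.3.
Set dV/dt = 0 with V > 0: 0.287 - 0.0243P = 0, so P* = 0.287/0.0243 = 11.8.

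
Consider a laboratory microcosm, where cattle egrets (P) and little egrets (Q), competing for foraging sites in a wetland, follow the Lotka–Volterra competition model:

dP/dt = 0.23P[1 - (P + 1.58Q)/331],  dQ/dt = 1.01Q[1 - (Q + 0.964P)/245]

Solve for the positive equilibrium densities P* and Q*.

P* ≈ 107, Q* ≈ 142

Setting both brackets to zero gives the nullclines P + 1.58Q = 331 and 0.964P + Q = 245.
Substituting Q = 245 - 0.964P into the first: P(1 - 1.58·0.964) = 331 - 1.58·245.
So P* = -56.1/-0.523 = 107, and then Q* = 245 - 0.964·107 = 142.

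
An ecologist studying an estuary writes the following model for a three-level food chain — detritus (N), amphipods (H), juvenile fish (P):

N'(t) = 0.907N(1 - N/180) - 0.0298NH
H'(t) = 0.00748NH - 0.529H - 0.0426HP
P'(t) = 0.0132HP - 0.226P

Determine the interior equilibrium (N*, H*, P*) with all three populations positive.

N* ≈ 78.7, H* ≈ 17.1, P* ≈ 1.41

From dP/dt = 0: 0.0132H* = 0.226, so H* = 17.1.
From dN/dt = 0: 0.907(1 - N*/180) = 0.0298·17.1, giving N* = 180·(1 - 0.563) = 78.7.
From dH/dt = 0: 0.00748·78.7 - 0.529 = 0.0426P*, so P* = 0.06/0.0426 = 1.41.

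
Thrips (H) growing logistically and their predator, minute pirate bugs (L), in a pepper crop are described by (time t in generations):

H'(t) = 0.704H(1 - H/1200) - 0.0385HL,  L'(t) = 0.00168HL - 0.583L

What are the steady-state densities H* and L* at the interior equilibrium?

From dL/dt = 0 with L > 0: 0.00168H* = 0.583, so H* = 347.
Substitute into dH/dt = 0: 0.704(1 - 347/1200) = 0.0385L*.
The bracket is 0.711, giving L* = 0.5/0.0385 = 13.

H* ≈ 347, L* ≈ 13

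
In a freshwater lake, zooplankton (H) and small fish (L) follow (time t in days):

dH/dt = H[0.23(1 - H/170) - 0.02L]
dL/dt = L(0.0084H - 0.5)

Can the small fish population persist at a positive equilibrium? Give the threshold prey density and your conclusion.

Threshold H = 59.5; K > 59.5, so yes, the predator persists.

The predator equation gives dL/dt > 0 only when H > 0.5/0.0084 = 59.5.
Without the predator, H → K = 170. Since 170 > 59.5, the predator can invade and persist.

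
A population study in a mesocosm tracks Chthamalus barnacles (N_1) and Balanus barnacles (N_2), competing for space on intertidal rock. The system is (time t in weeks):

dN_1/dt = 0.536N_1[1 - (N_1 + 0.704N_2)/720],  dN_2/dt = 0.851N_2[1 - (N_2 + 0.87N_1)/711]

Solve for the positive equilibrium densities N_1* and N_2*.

N_1* ≈ 566, N_2* ≈ 218

Setting both brackets to zero gives the nullclines N_1 + 0.704N_2 = 720 and 0.87N_1 + N_2 = 711.
Substituting N_2 = 711 - 0.87N_1 into the first: N_1(1 - 0.704·0.87) = 720 - 0.704·711.
So N_1* = 219/0.388 = 566, and then N_2* = 711 - 0.87·566 = 218.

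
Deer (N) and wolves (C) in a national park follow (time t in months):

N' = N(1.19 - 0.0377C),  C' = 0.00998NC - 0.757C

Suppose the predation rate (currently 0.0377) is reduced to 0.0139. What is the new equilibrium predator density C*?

At the interior fixed point, setting dN/dt = 0 with N > 0 fixes C* = (prey growth rate)/(NC coefficient) — independent of the other coefficients.
With the change, C* = 1.19/0.0139 = 85.6; it rises from 31.6.

C* ≈ 85.6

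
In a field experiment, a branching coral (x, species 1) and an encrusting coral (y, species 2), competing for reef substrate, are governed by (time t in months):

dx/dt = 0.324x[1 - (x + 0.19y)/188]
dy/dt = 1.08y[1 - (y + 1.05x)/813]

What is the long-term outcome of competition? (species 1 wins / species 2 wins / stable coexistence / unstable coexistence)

Compare the nullcline intercepts: K1/α12 = 188/0.19 = 989 > K2 = 813; K2/α21 = 813/1.05 = 774 > K1 = 188.
Since both inequalities hold, each species can invade when rare, so the interior equilibrium is stable.

stable coexistence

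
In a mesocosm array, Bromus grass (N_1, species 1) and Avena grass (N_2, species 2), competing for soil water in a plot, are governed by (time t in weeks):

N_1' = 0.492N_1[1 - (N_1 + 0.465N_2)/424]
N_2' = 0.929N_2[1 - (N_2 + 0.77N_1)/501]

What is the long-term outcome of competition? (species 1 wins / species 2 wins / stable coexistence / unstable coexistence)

stable coexistence

Compare the nullcline intercepts: K1/α12 = 424/0.465 = 912 > K2 = 501; K2/α21 = 501/0.77 = 651 > K1 = 424.
Since both inequalities hold, each species can invade when rare, so the interior equilibrium is stable.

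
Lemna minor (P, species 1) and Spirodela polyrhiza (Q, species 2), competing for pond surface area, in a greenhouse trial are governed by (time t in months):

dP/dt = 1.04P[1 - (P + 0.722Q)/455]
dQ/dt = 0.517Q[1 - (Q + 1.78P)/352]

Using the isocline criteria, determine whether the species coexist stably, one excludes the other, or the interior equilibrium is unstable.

Compare the nullcline intercepts: K1/α12 = 455/0.722 = 630 > K2 = 352; K2/α21 = 352/1.78 = 198 < K1 = 455.
Since the inequalities point opposite ways, species 1 can invade but species 2 cannot.

species 1 excludes species 2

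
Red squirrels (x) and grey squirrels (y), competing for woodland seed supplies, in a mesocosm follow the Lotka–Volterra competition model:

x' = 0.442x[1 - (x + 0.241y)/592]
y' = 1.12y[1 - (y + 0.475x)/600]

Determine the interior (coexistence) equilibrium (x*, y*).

Setting both brackets to zero gives the nullclines x + 0.241y = 592 and 0.475x + y = 600.
Substituting y = 600 - 0.475x into the first: x(1 - 0.241·0.475) = 592 - 0.241·600.
So x* = 447/0.886 = 505, and then y* = 600 - 0.475·505 = 360.

x* ≈ 505, y* ≈ 360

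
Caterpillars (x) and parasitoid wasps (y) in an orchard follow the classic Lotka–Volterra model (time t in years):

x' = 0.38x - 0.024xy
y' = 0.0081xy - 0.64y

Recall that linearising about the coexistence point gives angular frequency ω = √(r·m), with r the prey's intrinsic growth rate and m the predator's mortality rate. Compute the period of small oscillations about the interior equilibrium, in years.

Here r = 0.38 and m = 0.64, so r·m = 0.243.
ω = √0.243 = 0.493 per year, hence T = 2π/ω ≈ 12.7 years.

T ≈ 12.7 years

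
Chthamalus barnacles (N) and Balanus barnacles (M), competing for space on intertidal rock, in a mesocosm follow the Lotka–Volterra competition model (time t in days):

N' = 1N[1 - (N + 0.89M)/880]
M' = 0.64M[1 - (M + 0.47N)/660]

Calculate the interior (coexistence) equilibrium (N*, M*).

N* ≈ 503, M* ≈ 424

Setting both brackets to zero gives the nullclines N + 0.89M = 880 and 0.47N + M = 660.
Substituting M = 660 - 0.47N into the first: N(1 - 0.89·0.47) = 880 - 0.89·660.
So N* = 293/0.582 = 503, and then M* = 660 - 0.47·503 = 424.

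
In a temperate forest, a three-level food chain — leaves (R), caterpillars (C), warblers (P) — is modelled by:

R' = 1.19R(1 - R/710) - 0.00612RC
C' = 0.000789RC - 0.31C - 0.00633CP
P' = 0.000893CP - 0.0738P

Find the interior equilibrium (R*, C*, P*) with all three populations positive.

From dP/dt = 0: 0.000893C* = 0.0738, so C* = 82.6.
From dR/dt = 0: 1.19(1 - R*/710) = 0.00612·82.6, giving R* = 710·(1 - 0.425) = 408.
From dC/dt = 0: 0.000789·408 - 0.31 = 0.00633P*, so P* = 0.0121/0.00633 = 1.91.

R* ≈ 408, C* ≈ 82.6, P* ≈ 1.91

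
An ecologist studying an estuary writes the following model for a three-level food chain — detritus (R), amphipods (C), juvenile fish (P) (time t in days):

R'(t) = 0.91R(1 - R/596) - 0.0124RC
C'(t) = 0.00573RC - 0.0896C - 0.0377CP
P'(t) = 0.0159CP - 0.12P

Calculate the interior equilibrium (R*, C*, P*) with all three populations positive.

R* ≈ 535, C* ≈ 7.55, P* ≈ 78.9

From dP/dt = 0: 0.0159C* = 0.12, so C* = 7.55.
From dR/dt = 0: 0.91(1 - R*/596) = 0.0124·7.55, giving R* = 596·(1 - 0.103) = 535.
From dC/dt = 0: 0.00573·535 - 0.0896 = 0.0377P*, so P* = 2.97/0.0377 = 78.9.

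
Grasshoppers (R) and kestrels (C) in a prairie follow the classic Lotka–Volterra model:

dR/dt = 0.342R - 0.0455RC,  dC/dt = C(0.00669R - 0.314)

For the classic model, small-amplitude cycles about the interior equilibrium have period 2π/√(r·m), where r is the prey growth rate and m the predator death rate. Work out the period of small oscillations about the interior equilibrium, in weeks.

T ≈ 19.2 weeks

Here r = 0.342 and m = 0.314, so r·m = 0.107.
ω = √0.107 = 0.328 per week, hence T = 2π/ω ≈ 19.2 weeks.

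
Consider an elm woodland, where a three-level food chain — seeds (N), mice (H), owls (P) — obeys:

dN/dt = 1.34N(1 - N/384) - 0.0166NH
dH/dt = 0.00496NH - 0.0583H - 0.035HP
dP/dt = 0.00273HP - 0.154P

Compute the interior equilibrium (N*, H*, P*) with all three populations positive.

N* ≈ 116, H* ≈ 56.4, P* ≈ 14.7

From dP/dt = 0: 0.00273H* = 0.154, so H* = 56.4.
From dN/dt = 0: 1.34(1 - N*/384) = 0.0166·56.4, giving N* = 384·(1 - 0.699) = 116.
From dH/dt = 0: 0.00496·116 - 0.0583 = 0.035P*, so P* = 0.515/0.035 = 14.7.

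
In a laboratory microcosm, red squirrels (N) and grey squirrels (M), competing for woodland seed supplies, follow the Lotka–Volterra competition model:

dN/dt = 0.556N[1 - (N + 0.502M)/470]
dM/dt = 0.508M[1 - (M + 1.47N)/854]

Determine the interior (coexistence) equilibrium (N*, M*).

N* ≈ 158, M* ≈ 622

Setting both brackets to zero gives the nullclines N + 0.502M = 470 and 1.47N + M = 854.
Substituting M = 854 - 1.47N into the first: N(1 - 0.502·1.47) = 470 - 0.502·854.
So N* = 41.3/0.262 = 158, and then M* = 854 - 1.47·158 = 622.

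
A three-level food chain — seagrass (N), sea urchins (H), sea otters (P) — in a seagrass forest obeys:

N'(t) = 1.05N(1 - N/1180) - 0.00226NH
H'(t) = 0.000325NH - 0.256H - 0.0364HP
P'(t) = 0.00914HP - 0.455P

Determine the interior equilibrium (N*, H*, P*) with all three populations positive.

From dP/dt = 0: 0.00914H* = 0.455, so H* = 49.8.
From dN/dt = 0: 1.05(1 - N*/1180) = 0.00226·49.8, giving N* = 1180·(1 - 0.107) = 1050.
From dH/dt = 0: 0.000325·1050 - 0.256 = 0.0364P*, so P* = 0.0864/0.0364 = 2.37.

N* ≈ 1050, H* ≈ 49.8, P* ≈ 2.37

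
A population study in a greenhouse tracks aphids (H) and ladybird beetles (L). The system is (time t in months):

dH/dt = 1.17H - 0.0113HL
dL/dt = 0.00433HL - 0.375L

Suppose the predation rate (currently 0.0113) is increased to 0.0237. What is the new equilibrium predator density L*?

At the interior fixed point, setting dH/dt = 0 with H > 0 fixes L* = (prey growth rate)/(HL coefficient) — independent of the other coefficients.
With the change, L* = 1.17/0.0237 = 49.4; it falls from 104.

L* ≈ 49.4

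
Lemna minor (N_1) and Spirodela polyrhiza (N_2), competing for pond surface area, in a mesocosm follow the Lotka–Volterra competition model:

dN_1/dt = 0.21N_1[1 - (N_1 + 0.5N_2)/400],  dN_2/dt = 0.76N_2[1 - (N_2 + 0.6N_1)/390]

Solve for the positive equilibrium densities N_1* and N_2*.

Setting both brackets to zero gives the nullclines N_1 + 0.5N_2 = 400 and 0.6N_1 + N_2 = 390.
Substituting N_2 = 390 - 0.6N_1 into the first: N_1(1 - 0.5·0.6) = 400 - 0.5·390.
So N_1* = 205/0.7 = 293, and then N_2* = 390 - 0.6·293 = 214.

N_1* ≈ 293, N_2* ≈ 214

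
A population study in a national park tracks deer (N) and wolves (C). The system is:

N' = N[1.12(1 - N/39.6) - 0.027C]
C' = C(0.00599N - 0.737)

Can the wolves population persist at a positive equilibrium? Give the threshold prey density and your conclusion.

The predator equation gives dC/dt > 0 only when N > 0.737/0.00599 = 123.
Without the predator, N → K = 39.6. Since 39.6 < 123, the predator cannot invade.

Threshold N = 123; K < 123, so no, the predator goes extinct.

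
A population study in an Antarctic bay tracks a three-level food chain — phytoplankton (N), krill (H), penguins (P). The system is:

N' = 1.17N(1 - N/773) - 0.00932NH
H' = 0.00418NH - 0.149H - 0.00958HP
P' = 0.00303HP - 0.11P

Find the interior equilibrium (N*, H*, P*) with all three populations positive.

From dP/dt = 0: 0.00303H* = 0.11, so H* = 36.3.
From dN/dt = 0: 1.17(1 - N*/773) = 0.00932·36.3, giving N* = 773·(1 - 0.289) = 549.
From dH/dt = 0: 0.00418·549 - 0.149 = 0.00958P*, so P* = 2.15/0.00958 = 224.

N* ≈ 549, H* ≈ 36.3, P* ≈ 224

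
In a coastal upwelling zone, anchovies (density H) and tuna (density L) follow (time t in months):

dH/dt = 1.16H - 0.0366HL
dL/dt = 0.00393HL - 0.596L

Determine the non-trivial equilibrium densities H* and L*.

H* ≈ 152, L* ≈ 31.7

Set dL/dt = 0 with L > 0: 0.00393H - 0.596 = 0, so H* = 0.596/0.00393 = 152.
Set dH/dt = 0 with H > 0: 1.16 - 0.0366L = 0, so L* = 1.16/0.0366 = 31.7.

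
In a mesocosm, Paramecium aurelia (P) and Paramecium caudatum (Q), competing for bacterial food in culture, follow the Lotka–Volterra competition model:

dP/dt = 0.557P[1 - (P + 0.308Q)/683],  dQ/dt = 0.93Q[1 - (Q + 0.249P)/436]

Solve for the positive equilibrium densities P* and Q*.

P* ≈ 594, Q* ≈ 288

Setting both brackets to zero gives the nullclines P + 0.308Q = 683 and 0.249P + Q = 436.
Substituting Q = 436 - 0.249P into the first: P(1 - 0.308·0.249) = 683 - 0.308·436.
So P* = 549/0.923 = 594, and then Q* = 436 - 0.249·594 = 288.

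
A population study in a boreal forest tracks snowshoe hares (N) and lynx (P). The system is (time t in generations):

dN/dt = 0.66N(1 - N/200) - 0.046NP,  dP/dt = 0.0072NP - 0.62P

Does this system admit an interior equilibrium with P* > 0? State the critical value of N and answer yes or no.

Threshold N = 86.1; K > 86.1, so yes, the predator persists.

The predator equation gives dP/dt > 0 only when N > 0.62/0.0072 = 86.1.
Without the predator, N → K = 200. Since 200 > 86.1, the predator can invade and persist.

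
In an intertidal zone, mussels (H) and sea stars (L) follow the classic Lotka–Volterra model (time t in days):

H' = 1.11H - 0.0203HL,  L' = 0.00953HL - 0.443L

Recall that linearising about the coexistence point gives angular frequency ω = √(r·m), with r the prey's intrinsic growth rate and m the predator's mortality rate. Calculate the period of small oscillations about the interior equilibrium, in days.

Here r = 1.11 and m = 0.443, so r·m = 0.492.
ω = √0.492 = 0.701 per day, hence T = 2π/ω ≈ 8.96 days.

T ≈ 8.96 days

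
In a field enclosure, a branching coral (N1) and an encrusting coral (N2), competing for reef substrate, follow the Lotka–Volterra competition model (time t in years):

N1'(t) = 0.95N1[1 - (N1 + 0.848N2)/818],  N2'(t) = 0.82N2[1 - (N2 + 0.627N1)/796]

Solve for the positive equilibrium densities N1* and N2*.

Setting both brackets to zero gives the nullclines N1 + 0.848N2 = 818 and 0.627N1 + N2 = 796.
Substituting N2 = 796 - 0.627N1 into the first: N1(1 - 0.848·0.627) = 818 - 0.848·796.
So N1* = 143/0.468 = 305, and then N2* = 796 - 0.627·305 = 605.

N1* ≈ 305, N2* ≈ 605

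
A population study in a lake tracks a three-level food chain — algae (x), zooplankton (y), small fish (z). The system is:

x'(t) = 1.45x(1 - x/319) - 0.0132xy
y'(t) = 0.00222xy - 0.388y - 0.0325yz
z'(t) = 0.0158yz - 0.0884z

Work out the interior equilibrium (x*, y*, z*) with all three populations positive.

x* ≈ 303, y* ≈ 5.59, z* ≈ 8.74

From dz/dt = 0: 0.0158y* = 0.0884, so y* = 5.59.
From dx/dt = 0: 1.45(1 - x*/319) = 0.0132·5.59, giving x* = 319·(1 - 0.0509) = 303.
From dy/dt = 0: 0.00222·303 - 0.388 = 0.0325z*, so z* = 0.284/0.0325 = 8.74.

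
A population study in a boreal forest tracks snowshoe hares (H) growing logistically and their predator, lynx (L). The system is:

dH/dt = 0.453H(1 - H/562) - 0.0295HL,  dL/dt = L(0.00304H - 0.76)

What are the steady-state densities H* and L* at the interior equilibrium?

H* ≈ 250, L* ≈ 8.53

From dL/dt = 0 with L > 0: 0.00304H* = 0.76, so H* = 250.
Substitute into dH/dt = 0: 0.453(1 - 250/562) = 0.0295L*.
The bracket is 0.555, giving L* = 0.251/0.0295 = 8.53.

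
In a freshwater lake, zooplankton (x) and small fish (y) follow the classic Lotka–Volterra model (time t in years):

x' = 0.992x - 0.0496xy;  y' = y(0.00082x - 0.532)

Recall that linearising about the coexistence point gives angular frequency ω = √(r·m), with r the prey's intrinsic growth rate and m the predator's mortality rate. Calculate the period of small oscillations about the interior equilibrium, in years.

Here r = 0.992 and m = 0.532, so r·m = 0.528.
ω = √0.528 = 0.726 per year, hence T = 2π/ω ≈ 8.65 years.

T ≈ 8.65 years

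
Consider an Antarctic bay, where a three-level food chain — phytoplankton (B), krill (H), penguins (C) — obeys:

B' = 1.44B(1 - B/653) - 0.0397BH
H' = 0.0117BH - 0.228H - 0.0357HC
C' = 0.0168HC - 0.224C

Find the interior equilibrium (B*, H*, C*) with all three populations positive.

B* ≈ 413, H* ≈ 13.3, C* ≈ 129

From dC/dt = 0: 0.0168H* = 0.224, so H* = 13.3.
From dB/dt = 0: 1.44(1 - B*/653) = 0.0397·13.3, giving B* = 653·(1 - 0.368) = 413.
From dH/dt = 0: 0.0117·413 - 0.228 = 0.0357C*, so C* = 4.6/0.0357 = 129.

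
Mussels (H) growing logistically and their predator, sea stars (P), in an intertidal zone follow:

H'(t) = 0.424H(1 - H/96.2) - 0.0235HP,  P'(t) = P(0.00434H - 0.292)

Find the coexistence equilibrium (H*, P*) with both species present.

From dP/dt = 0 with P > 0: 0.00434H* = 0.292, so H* = 67.3.
Substitute into dH/dt = 0: 0.424(1 - 67.3/96.2) = 0.0235P*.
The bracket is 0.301, giving P* = 0.127/0.0235 = 5.42.

H* ≈ 67.3, P* ≈ 5.42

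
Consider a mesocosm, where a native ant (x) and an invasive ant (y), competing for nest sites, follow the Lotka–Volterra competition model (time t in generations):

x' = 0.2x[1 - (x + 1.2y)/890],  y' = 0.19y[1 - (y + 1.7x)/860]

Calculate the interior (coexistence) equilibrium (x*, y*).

x* ≈ 137, y* ≈ 628

Setting both brackets to zero gives the nullclines x + 1.2y = 890 and 1.7x + y = 860.
Substituting y = 860 - 1.7x into the first: x(1 - 1.2·1.7) = 890 - 1.2·860.
So x* = -142/-1.04 = 137, and then y* = 860 - 1.7·137 = 628.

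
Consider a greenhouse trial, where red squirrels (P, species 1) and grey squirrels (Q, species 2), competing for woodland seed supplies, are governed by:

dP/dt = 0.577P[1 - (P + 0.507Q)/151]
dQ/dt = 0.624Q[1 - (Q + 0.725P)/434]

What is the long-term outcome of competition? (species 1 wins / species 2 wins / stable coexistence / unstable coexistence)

Compare the nullcline intercepts: K1/α12 = 151/0.507 = 298 < K2 = 434; K2/α21 = 434/0.725 = 599 > K1 = 151.
Since the inequalities point opposite ways, species 2 can invade but species 1 cannot.

species 2 excludes species 1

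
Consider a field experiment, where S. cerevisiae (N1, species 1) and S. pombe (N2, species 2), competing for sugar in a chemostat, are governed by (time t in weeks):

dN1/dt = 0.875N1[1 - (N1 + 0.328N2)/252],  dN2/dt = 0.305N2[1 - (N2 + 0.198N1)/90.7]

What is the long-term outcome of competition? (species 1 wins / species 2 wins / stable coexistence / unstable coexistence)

stable coexistence

Compare the nullcline intercepts: K1/α12 = 252/0.328 = 768 > K2 = 90.7; K2/α21 = 90.7/0.198 = 458 > K1 = 252.
Since both inequalities hold, each species can invade when rare, so the interior equilibrium is stable.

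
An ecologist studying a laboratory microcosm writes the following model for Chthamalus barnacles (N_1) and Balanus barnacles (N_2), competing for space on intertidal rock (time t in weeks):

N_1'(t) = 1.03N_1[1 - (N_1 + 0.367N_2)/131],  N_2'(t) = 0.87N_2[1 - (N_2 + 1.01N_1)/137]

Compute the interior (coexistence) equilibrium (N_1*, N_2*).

Setting both brackets to zero gives the nullclines N_1 + 0.367N_2 = 131 and 1.01N_1 + N_2 = 137.
Substituting N_2 = 137 - 1.01N_1 into the first: N_1(1 - 0.367·1.01) = 131 - 0.367·137.
So N_1* = 80.7/0.629 = 128, and then N_2* = 137 - 1.01·128 = 7.45.

N_1* ≈ 128, N_2* ≈ 7.45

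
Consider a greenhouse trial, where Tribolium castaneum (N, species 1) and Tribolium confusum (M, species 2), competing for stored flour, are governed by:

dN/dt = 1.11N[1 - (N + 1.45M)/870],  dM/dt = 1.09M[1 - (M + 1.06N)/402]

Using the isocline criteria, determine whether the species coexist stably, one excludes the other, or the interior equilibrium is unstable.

species 1 excludes species 2

Compare the nullcline intercepts: K1/α12 = 870/1.45 = 600 > K2 = 402; K2/α21 = 402/1.06 = 379 < K1 = 870.
Since the inequalities point opposite ways, species 1 can invade but species 2 cannot.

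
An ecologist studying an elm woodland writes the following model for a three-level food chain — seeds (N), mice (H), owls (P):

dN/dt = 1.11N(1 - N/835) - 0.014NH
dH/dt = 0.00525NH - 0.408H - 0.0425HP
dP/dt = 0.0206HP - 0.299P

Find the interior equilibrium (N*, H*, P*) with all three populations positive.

From dP/dt = 0: 0.0206H* = 0.299, so H* = 14.5.
From dN/dt = 0: 1.11(1 - N*/835) = 0.014·14.5, giving N* = 835·(1 - 0.183) = 682.
From dH/dt = 0: 0.00525·682 - 0.408 = 0.0425P*, so P* = 3.17/0.0425 = 74.7.

N* ≈ 682, H* ≈ 14.5, P* ≈ 74.7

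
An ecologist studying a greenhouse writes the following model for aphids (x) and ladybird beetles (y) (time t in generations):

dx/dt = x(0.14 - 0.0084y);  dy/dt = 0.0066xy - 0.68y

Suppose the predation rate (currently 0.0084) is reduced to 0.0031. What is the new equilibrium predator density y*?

y* ≈ 45.2

At the interior fixed point, setting dx/dt = 0 with x > 0 fixes y* = (prey growth rate)/(xy coefficient) — independent of the other coefficients.
With the change, y* = 0.14/0.0031 = 45.2; it rises from 16.7.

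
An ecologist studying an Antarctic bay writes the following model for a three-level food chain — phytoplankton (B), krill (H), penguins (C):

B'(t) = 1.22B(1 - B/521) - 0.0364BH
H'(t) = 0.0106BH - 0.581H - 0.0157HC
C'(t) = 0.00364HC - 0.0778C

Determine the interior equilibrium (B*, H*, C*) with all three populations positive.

From dC/dt = 0: 0.00364H* = 0.0778, so H* = 21.4.
From dB/dt = 0: 1.22(1 - B*/521) = 0.0364·21.4, giving B* = 521·(1 - 0.638) = 189.
From dH/dt = 0: 0.0106·189 - 0.581 = 0.0157C*, so C* = 1.42/0.0157 = 90.4.

B* ≈ 189, H* ≈ 21.4, C* ≈ 90.4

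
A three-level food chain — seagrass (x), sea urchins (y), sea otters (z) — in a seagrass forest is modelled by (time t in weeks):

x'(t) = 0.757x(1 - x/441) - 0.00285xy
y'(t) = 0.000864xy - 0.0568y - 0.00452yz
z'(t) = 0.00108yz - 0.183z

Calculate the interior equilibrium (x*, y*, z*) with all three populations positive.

From dz/dt = 0: 0.00108y* = 0.183, so y* = 169.
From dx/dt = 0: 0.757(1 - x*/441) = 0.00285·169, giving x* = 441·(1 - 0.638) = 160.
From dy/dt = 0: 0.000864·160 - 0.0568 = 0.00452z*, so z* = 0.0812/0.00452 = 18.

x* ≈ 160, y* ≈ 169, z* ≈ 18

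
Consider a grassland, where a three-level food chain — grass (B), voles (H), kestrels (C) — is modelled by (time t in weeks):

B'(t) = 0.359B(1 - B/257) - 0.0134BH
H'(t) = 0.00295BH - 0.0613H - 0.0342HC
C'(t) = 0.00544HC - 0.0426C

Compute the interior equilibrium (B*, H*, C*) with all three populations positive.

From dC/dt = 0: 0.00544H* = 0.0426, so H* = 7.83.
From dB/dt = 0: 0.359(1 - B*/257) = 0.0134·7.83, giving B* = 257·(1 - 0.292) = 182.
From dH/dt = 0: 0.00295·182 - 0.0613 = 0.0342C*, so C* = 0.475/0.0342 = 13.9.

B* ≈ 182, H* ≈ 7.83, C* ≈ 13.9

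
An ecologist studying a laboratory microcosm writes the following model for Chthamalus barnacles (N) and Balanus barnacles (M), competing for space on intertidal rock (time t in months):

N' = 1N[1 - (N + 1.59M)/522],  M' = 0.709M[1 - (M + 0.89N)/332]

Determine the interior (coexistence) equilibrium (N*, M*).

Setting both brackets to zero gives the nullclines N + 1.59M = 522 and 0.89N + M = 332.
Substituting M = 332 - 0.89N into the first: N(1 - 1.59·0.89) = 522 - 1.59·332.
So N* = -5.88/-0.415 = 14.2, and then M* = 332 - 0.89·14.2 = 319.

N* ≈ 14.2, M* ≈ 319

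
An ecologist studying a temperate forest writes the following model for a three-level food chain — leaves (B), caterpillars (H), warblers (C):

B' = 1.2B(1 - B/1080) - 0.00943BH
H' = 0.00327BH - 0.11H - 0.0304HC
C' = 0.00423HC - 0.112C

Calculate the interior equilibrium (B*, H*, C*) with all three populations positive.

B* ≈ 855, H* ≈ 26.5, C* ≈ 88.4

From dC/dt = 0: 0.00423H* = 0.112, so H* = 26.5.
From dB/dt = 0: 1.2(1 - B*/1080) = 0.00943·26.5, giving B* = 1080·(1 - 0.208) = 855.
From dH/dt = 0: 0.00327·855 - 0.11 = 0.0304C*, so C* = 2.69/0.0304 = 88.4.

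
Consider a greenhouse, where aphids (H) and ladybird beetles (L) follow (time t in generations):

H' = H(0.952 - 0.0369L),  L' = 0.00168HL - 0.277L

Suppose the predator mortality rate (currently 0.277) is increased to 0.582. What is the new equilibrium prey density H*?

At the interior fixed point, setting dL/dt = 0 with L > 0 fixes H* = (predator death rate)/(HL coefficient) — independent of the other coefficients.
With the change, H* = 0.582/0.00168 = 346; it rises from 165.

H* ≈ 346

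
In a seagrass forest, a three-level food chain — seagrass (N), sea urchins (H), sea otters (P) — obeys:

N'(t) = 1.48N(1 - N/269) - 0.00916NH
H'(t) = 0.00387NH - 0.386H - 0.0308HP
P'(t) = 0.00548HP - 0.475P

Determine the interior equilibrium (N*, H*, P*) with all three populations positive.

From dP/dt = 0: 0.00548H* = 0.475, so H* = 86.7.
From dN/dt = 0: 1.48(1 - N*/269) = 0.00916·86.7, giving N* = 269·(1 - 0.536) = 125.
From dH/dt = 0: 0.00387·125 - 0.386 = 0.0308P*, so P* = 0.0965/0.0308 = 3.13.

N* ≈ 125, H* ≈ 86.7, P* ≈ 3.13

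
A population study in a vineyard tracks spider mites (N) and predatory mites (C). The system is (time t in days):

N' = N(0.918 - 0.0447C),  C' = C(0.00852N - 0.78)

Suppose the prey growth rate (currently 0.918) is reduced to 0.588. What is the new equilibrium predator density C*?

At the interior fixed point, setting dN/dt = 0 with N > 0 fixes C* = (prey growth rate)/(NC coefficient) — independent of the other coefficients.
With the change, C* = 0.588/0.0447 = 13.2; it falls from 20.5.

C* ≈ 13.2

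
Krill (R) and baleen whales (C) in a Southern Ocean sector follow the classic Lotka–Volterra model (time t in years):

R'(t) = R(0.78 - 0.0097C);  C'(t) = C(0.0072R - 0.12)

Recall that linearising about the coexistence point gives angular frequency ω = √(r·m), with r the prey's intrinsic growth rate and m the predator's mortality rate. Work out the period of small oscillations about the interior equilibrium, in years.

Here r = 0.78 and m = 0.12, so r·m = 0.0936.
ω = √0.0936 = 0.306 per year, hence T = 2π/ω ≈ 20.5 years.

T ≈ 20.5 years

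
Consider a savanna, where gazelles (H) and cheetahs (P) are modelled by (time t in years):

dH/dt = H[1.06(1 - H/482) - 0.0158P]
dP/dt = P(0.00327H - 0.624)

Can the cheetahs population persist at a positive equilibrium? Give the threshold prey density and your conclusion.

Threshold H = 191; K > 191, so yes, the predator persists.

The predator equation gives dP/dt > 0 only when H > 0.624/0.00327 = 191.
Without the predator, H → K = 482. Since 482 > 191, the predator can invade and persist.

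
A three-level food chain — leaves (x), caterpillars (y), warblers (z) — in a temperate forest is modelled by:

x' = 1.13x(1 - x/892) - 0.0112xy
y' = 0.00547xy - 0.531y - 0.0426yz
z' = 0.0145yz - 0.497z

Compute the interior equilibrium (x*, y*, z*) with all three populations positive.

From dz/dt = 0: 0.0145y* = 0.497, so y* = 34.3.
From dx/dt = 0: 1.13(1 - x*/892) = 0.0112·34.3, giving x* = 892·(1 - 0.34) = 589.
From dy/dt = 0: 0.00547·589 - 0.531 = 0.0426z*, so z* = 2.69/0.0426 = 63.2.

x* ≈ 589, y* ≈ 34.3, z* ≈ 63.2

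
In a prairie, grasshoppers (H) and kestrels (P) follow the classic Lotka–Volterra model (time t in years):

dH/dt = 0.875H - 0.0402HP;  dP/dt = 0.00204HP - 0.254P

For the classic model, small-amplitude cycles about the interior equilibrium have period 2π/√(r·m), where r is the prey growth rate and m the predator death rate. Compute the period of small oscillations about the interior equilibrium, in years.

Here r = 0.875 and m = 0.254, so r·m = 0.222.
ω = √0.222 = 0.471 per year, hence T = 2π/ω ≈ 13.3 years.

T ≈ 13.3 years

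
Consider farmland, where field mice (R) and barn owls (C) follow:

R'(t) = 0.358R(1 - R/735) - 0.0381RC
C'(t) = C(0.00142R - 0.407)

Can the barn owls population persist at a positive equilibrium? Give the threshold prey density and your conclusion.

Threshold R = 287; K > 287, so yes, the predator persists.

The predator equation gives dC/dt > 0 only when R > 0.407/0.00142 = 287.
Without the predator, R → K = 735. Since 735 > 287, the predator can invade and persist.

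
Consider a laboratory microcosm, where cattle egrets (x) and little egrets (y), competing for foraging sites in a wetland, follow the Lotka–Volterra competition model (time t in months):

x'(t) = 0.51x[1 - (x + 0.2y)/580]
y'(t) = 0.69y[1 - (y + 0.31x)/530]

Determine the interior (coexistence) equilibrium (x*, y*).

x* ≈ 505, y* ≈ 373

Setting both brackets to zero gives the nullclines x + 0.2y = 580 and 0.31x + y = 530.
Substituting y = 530 - 0.31x into the first: x(1 - 0.2·0.31) = 580 - 0.2·530.
So x* = 474/0.938 = 505, and then y* = 530 - 0.31·505 = 373.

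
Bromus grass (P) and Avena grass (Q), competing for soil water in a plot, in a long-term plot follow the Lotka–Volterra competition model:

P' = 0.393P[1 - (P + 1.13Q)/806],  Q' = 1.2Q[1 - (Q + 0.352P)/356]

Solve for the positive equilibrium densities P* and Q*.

Setting both brackets to zero gives the nullclines P + 1.13Q = 806 and 0.352P + Q = 356.
Substituting Q = 356 - 0.352P into the first: P(1 - 1.13·0.352) = 806 - 1.13·356.
So P* = 404/0.602 = 670, and then Q* = 356 - 0.352·670 = 120.

P* ≈ 670, Q* ≈ 120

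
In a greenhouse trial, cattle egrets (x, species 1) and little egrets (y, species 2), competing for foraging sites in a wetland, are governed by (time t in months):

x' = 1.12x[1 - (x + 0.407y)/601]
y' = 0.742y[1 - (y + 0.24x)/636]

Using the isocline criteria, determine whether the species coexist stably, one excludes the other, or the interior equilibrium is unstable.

stable coexistence

Compare the nullcline intercepts: K1/α12 = 601/0.407 = 1480 > K2 = 636; K2/α21 = 636/0.24 = 2650 > K1 = 601.
Since both inequalities hold, each species can invade when rare, so the interior equilibrium is stable.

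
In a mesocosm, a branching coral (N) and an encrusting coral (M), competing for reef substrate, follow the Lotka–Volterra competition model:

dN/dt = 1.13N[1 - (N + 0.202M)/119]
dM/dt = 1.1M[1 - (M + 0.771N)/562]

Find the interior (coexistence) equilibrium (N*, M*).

N* ≈ 6.49, M* ≈ 557

Setting both brackets to zero gives the nullclines N + 0.202M = 119 and 0.771N + M = 562.
Substituting M = 562 - 0.771N into the first: N(1 - 0.202·0.771) = 119 - 0.202·562.
So N* = 5.48/0.844 = 6.49, and then M* = 562 - 0.771·6.49 = 557.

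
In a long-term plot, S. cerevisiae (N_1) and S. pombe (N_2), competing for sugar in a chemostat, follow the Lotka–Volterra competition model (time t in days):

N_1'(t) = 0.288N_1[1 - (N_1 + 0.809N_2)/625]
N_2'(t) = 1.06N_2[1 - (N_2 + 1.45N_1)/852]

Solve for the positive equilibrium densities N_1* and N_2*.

N_1* ≈ 371, N_2* ≈ 313

Setting both brackets to zero gives the nullclines N_1 + 0.809N_2 = 625 and 1.45N_1 + N_2 = 852.
Substituting N_2 = 852 - 1.45N_1 into the first: N_1(1 - 0.809·1.45) = 625 - 0.809·852.
So N_1* = -64.3/-0.173 = 371, and then N_2* = 852 - 1.45·371 = 313.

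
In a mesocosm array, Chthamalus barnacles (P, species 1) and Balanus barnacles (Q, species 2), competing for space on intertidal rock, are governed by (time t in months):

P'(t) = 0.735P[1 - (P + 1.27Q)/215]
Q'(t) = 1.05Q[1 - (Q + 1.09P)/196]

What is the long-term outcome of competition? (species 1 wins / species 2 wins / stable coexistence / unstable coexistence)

Compare the nullcline intercepts: K1/α12 = 215/1.27 = 169 < K2 = 196; K2/α21 = 196/1.09 = 180 < K1 = 215.
Since both are reversed, neither can invade when rare; the interior point is a saddle.

unstable coexistence (outcome depends on initial conditions)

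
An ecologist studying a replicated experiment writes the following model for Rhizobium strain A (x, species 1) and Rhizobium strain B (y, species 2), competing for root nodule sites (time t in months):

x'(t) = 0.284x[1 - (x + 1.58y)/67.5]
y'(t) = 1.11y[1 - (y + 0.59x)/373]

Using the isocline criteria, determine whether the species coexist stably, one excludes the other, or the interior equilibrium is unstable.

species 2 excludes species 1

Compare the nullcline intercepts: K1/α12 = 67.5/1.58 = 42.7 < K2 = 373; K2/α21 = 373/0.59 = 632 > K1 = 67.5.
Since the inequalities point opposite ways, species 2 can invade but species 1 cannot.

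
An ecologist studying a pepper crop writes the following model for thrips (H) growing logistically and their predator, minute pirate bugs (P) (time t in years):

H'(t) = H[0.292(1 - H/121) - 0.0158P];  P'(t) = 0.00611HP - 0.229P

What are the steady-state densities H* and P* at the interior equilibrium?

From dP/dt = 0 with P > 0: 0.00611H* = 0.229, so H* = 37.5.
Substitute into dH/dt = 0: 0.292(1 - 37.5/121) = 0.0158P*.
The bracket is 0.69, giving P* = 0.202/0.0158 = 12.8.

H* ≈ 37.5, P* ≈ 12.8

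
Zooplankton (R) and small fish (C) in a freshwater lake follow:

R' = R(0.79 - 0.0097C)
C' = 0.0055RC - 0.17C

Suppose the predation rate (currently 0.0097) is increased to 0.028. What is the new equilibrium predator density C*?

C* ≈ 28.2

At the interior fixed point, setting dR/dt = 0 with R > 0 fixes C* = (prey growth rate)/(RC coefficient) — independent of the other coefficients.
With the change, C* = 0.79/0.028 = 28.2; it falls from 81.4.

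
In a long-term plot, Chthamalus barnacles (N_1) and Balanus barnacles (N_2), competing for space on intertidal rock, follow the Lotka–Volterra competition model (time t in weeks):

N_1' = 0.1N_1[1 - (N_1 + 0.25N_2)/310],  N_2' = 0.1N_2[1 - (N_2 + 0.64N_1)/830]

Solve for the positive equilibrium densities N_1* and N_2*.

N_1* ≈ 122, N_2* ≈ 752

Setting both brackets to zero gives the nullclines N_1 + 0.25N_2 = 310 and 0.64N_1 + N_2 = 830.
Substituting N_2 = 830 - 0.64N_1 into the first: N_1(1 - 0.25·0.64) = 310 - 0.25·830.
So N_1* = 102/0.84 = 122, and then N_2* = 830 - 0.64·122 = 752.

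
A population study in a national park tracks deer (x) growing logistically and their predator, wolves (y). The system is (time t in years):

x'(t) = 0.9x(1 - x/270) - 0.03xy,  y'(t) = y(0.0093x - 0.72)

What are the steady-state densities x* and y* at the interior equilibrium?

From dy/dt = 0 with y > 0: 0.0093x* = 0.72, so x* = 77.4.
Substitute into dx/dt = 0: 0.9(1 - 77.4/270) = 0.03y*.
The bracket is 0.713, giving y* = 0.642/0.03 = 21.4.

x* ≈ 77.4, y* ≈ 21.4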